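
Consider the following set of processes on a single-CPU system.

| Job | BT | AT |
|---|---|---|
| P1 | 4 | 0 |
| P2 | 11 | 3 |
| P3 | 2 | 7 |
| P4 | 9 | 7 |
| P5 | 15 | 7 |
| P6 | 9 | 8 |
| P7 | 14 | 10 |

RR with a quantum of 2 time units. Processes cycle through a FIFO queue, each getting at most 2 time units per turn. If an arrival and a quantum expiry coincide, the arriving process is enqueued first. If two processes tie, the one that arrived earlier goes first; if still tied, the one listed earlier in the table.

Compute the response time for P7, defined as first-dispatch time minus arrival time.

8

Schedule: | P1 0-4 | P2 4-8 | P3 8-10 | P4 10-12 | P5 12-14 | P6 14-16 | P2 16-18 | P7 18-20 | P4 20-22 | P5 22-24 | P6 24-26 | P2 26-28 | P7 28-30 | P4 30-32 | P5 32-34 | P6 34-36 | P2 36-38 | P7 38-40 | P4 40-42 | P5 42-44 | P6 44-46 | P2 46-47 | P7 47-49 | P4 49-50 | P5 50-52 | P6 52-53 | P7 53-55 | P5 55-57 | P7 57-59 | P5 59-61 | P7 61-63 | P5 63-64 |
Completion: P1=4  P2=47  P3=10  P4=50  P5=64  P6=53  P7=63
Turnaround (C−A): P1=4  P2=44  P3=3  P4=43  P5=57  P6=45  P7=53
Response(P7) = first start − arrival = 18 − 10 = 8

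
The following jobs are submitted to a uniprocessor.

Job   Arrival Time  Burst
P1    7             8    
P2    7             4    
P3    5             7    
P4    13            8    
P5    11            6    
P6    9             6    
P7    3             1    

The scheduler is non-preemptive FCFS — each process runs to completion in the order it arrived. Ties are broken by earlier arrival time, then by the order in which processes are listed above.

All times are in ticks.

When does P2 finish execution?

24

Schedule: | idle 0-3 | P7 3-4 | idle 4-5 | P3 5-12 | P1 12-20 | P2 20-24 | P6 24-30 | P5 30-36 | P4 36-44 |
Completion: P1=20  P2=24  P3=12  P4=44  P5=36  P6=30  P7=4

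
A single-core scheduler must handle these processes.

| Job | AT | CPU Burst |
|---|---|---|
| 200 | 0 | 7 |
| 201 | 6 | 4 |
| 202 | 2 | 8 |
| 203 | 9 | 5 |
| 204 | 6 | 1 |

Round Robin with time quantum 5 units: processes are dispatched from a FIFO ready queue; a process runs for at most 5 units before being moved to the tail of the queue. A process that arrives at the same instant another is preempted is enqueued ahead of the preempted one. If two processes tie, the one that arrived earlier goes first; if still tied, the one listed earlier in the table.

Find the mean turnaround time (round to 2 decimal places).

13.80

Schedule: | 200 0-5 | 202 5-10 | 200 10-12 | 201 12-16 | 204 16-17 | 203 17-22 | 202 22-25 |
Completion: 200=12  201=16  202=25  203=22  204=17
Turnaround times: 200=12, 201=10, 202=23, 203=13, 204=11
Average turnaround = (12+10+23+13+11) / 5 = 69/5 = 13.80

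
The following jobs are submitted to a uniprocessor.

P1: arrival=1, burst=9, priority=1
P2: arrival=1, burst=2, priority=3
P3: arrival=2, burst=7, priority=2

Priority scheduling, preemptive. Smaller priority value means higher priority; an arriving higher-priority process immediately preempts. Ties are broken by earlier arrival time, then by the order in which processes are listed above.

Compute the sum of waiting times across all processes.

Timeline: | idle 0-1 | P1 1-10 | P3 10-17 | P2 17-19 |
Completion: P1=10  P2=19  P3=17
Waiting = turnaround − burst: P1=0, P2=16, P3=8
Total waiting = 0 + 16 + 8 = 24

24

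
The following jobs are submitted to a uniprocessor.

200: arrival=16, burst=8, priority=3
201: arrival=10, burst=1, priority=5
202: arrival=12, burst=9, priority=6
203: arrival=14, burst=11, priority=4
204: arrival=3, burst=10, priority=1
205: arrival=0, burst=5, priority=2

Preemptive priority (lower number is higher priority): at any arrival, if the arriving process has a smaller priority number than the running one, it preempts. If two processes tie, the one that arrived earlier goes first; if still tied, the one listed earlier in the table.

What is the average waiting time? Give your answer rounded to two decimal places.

11.00

Schedule: | 205 0-3 | 204 3-13 | 205 13-15 | 203 15-16 | 200 16-24 | 203 24-34 | 201 34-35 | 202 35-44 |
Completion: 200=24  201=35  202=44  203=34  204=13  205=15
Waiting times: 200=0, 201=24, 202=23, 203=9, 204=0, 205=10
Average waiting = (0+24+23+9+0+10) / 6 = 66/6 = 11.00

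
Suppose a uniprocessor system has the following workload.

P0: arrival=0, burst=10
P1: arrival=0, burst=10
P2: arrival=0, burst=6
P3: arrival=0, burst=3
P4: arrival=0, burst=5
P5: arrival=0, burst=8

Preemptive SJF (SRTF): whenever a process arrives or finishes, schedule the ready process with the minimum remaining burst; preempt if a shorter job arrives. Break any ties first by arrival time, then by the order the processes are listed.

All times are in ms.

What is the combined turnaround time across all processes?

Schedule: | P3 0-3 | P4 3-8 | P2 8-14 | P5 14-22 | P0 22-32 | P1 32-42 |
Completion: P0=32  P1=42  P2=14  P3=3  P4=8  P5=22
Turnaround (C−A): P0=32  P1=42  P2=14  P3=3  P4=8  P5=22
Turnaround = completion − arrival: P0=32, P1=42, P2=14, P3=3, P4=8, P5=22
Total turnaround = 32 + 42 + 14 + 3 + 8 + 22 = 121

121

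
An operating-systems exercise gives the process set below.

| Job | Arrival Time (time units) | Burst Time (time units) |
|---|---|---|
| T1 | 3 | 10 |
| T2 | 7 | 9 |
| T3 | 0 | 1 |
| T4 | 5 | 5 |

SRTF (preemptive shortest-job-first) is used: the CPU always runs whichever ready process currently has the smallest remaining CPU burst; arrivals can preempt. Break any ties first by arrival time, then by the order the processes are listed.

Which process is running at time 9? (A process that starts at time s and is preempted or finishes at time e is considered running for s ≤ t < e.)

T4

Schedule: | T3 0-1 | idle 1-3 | T1 3-5 | T4 5-10 | T1 10-18 | T2 18-27 |
Completion: T1=18  T2=27  T3=1  T4=10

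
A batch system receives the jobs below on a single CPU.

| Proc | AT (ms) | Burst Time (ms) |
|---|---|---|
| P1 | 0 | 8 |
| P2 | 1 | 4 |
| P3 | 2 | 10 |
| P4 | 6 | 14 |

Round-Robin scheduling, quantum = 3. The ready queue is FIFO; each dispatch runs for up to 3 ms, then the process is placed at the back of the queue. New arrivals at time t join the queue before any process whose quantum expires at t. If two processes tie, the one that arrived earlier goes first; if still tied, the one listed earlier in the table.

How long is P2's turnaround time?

Schedule: | P1 0-3 | P2 3-6 | P3 6-9 | P1 9-12 | P4 12-15 | P2 15-16 | P3 16-19 | P1 19-21 | P4 21-24 | P3 24-27 | P4 27-30 | P3 30-31 | P4 31-36 |
Completion: P1=21  P2=16  P3=31  P4=36
Turnaround(P2) = completion − arrival = 16 − 1 = 15

15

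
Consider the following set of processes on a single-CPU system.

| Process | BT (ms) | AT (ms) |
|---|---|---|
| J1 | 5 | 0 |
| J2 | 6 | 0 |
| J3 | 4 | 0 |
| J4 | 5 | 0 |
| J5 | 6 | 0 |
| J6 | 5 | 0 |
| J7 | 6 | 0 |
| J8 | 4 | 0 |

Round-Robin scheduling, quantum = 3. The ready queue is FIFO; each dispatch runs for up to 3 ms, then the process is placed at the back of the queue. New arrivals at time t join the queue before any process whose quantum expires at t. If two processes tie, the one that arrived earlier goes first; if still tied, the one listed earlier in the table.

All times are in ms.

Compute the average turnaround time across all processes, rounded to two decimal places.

33.75

Gantt: | J1 0-3 | J2 3-6 | J3 6-9 | J4 9-12 | J5 12-15 | J6 15-18 | J7 18-21 | J8 21-24 | J1 24-26 | J2 26-29 | J3 29-30 | J4 30-32 | J5 32-35 | J6 35-37 | J7 37-40 | J8 40-41 |
Completion: J1=26  J2=29  J3=30  J4=32  J5=35  J6=37  J7=40  J8=41
Turnaround (C−A): J1=26  J2=29  J3=30  J4=32  J5=35  J6=37  J7=40  J8=41
Turnaround times: J1=26, J2=29, J3=30, J4=32, J5=35, J6=37, J7=40, J8=41
Average turnaround = (26+29+30+32+35+37+40+41) / 8 = 270/8 = 33.75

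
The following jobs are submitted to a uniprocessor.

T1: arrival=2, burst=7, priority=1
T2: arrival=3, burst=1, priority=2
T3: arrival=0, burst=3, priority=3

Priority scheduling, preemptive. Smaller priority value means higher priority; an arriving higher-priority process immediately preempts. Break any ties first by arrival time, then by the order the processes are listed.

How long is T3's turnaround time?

11

Schedule: | T3 0-2 | T1 2-9 | T2 9-10 | T3 10-11 |
Completion: T1=9  T2=10  T3=11
Turnaround (C−A): T1=7  T2=7  T3=11
Turnaround(T3) = completion − arrival = 11 − 0 = 11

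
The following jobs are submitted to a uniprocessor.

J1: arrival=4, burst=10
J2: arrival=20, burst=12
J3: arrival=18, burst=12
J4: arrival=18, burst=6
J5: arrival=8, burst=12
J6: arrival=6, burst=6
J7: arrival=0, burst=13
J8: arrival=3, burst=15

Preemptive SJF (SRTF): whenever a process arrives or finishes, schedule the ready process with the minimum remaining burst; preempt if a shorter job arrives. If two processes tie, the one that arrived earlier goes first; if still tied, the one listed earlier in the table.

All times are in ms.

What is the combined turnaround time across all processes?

Gantt: | J7 0-6 | J6 6-12 | J7 12-19 | J4 19-25 | J1 25-35 | J5 35-47 | J3 47-59 | J2 59-71 | J8 71-86 |
Completion: J1=35  J2=71  J3=59  J4=25  J5=47  J6=12  J7=19  J8=86
Turnaround (C−A): J1=31  J2=51  J3=41  J4=7  J5=39  J6=6  J7=19  J8=83
Turnaround = completion − arrival: J1=31, J2=51, J3=41, J4=7, J5=39, J6=6, J7=19, J8=83
Total turnaround = 31 + 51 + 41 + 7 + 39 + 6 + 19 + 83 = 277

277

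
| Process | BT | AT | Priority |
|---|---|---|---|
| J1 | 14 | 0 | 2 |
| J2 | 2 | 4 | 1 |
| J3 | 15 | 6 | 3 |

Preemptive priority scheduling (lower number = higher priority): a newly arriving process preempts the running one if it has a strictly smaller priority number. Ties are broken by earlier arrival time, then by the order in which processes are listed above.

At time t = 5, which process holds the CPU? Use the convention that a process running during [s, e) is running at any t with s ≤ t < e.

J2

Timeline: | J1 0-4 | J2 4-6 | J1 6-16 | J3 16-31 |
Completion: J1=16  J2=6  J3=31
Turnaround (C−A): J1=16  J2=2  J3=25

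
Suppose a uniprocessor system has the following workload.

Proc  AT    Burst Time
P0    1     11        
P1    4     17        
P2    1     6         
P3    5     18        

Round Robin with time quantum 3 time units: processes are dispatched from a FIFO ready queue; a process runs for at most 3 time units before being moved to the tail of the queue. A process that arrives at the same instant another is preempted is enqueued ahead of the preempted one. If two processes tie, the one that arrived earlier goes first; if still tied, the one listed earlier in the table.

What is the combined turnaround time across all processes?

Gantt: | idle 0-1 | P0 1-4 | P2 4-7 | P1 7-10 | P0 10-13 | P3 13-16 | P2 16-19 | P1 19-22 | P0 22-25 | P3 25-28 | P1 28-31 | P0 31-33 | P3 33-36 | P1 36-39 | P3 39-42 | P1 42-45 | P3 45-48 | P1 48-50 | P3 50-53 |
Completion: P0=33  P1=50  P2=19  P3=53
Turnaround (C−A): P0=32  P1=46  P2=18  P3=48
Turnaround = completion − arrival: P0=32, P1=46, P2=18, P3=48
Total turnaround = 32 + 46 + 18 + 48 = 144

144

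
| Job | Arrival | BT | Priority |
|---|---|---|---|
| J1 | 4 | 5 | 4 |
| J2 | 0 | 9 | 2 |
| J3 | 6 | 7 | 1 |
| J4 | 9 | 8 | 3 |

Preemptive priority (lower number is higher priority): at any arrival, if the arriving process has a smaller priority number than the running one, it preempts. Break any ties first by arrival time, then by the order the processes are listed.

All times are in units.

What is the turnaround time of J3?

7

Timeline: | J2 0-6 | J3 6-13 | J2 13-16 | J4 16-24 | J1 24-29 |
Completion: J1=29  J2=16  J3=13  J4=24
Turnaround (C−A): J1=25  J2=16  J3=7  J4=15
Turnaround(J3) = completion − arrival = 13 − 6 = 7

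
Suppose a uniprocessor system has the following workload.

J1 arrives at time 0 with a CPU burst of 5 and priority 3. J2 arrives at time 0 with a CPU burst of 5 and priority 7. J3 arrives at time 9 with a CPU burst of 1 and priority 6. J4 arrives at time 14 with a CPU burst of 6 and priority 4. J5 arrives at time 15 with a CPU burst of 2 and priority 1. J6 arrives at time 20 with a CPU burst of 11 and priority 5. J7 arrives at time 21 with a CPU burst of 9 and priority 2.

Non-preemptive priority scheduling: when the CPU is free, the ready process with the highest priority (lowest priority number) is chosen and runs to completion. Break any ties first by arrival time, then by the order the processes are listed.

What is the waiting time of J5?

5

Gantt: | J1 0-5 | J2 5-10 | J3 10-11 | idle 11-14 | J4 14-20 | J5 20-22 | J7 22-31 | J6 31-42 |
Completion: J1=5  J2=10  J3=11  J4=20  J5=22  J6=42  J7=31
Waiting(J5) = turnaround − burst = 7 − 2 = 5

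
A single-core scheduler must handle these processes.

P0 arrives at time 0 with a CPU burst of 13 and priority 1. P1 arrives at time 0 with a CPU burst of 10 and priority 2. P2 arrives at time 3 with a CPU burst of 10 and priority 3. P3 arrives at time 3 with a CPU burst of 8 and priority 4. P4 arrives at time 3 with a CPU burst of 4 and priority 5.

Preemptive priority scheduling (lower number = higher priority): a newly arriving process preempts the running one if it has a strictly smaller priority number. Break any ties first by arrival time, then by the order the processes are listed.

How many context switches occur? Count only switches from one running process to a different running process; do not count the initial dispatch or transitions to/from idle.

4

Schedule: | P0 0-13 | P1 13-23 | P2 23-33 | P3 33-41 | P4 41-45 |
Completion: P0=13  P1=23  P2=33  P3=41  P4=45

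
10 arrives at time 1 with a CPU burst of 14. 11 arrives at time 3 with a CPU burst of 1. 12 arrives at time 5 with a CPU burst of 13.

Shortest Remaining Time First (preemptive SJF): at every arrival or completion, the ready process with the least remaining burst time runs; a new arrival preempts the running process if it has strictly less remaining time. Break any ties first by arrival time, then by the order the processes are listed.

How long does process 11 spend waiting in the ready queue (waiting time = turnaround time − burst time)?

0

Gantt: | idle 0-1 | 10 1-3 | 11 3-4 | 10 4-16 | 12 16-29 |
Completion: 10=16  11=4  12=29
Turnaround (C−A): 10=15  11=1  12=24
Waiting(11) = turnaround − burst = 1 − 1 = 0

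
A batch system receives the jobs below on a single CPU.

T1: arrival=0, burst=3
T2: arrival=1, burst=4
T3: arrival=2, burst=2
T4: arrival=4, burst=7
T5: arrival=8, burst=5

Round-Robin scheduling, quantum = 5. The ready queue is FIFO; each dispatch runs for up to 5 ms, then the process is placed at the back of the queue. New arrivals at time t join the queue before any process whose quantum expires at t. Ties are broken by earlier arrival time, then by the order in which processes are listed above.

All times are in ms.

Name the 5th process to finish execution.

T4

Timeline: | T1 0-3 | T2 3-7 | T3 7-9 | T4 9-14 | T5 14-19 | T4 19-21 |
Completion: T1=3  T2=7  T3=9  T4=21  T5=19
Turnaround (C−A): T1=3  T2=6  T3=7  T4=17  T5=11
Finish order: T1 → T2 → T3 → T5 → T4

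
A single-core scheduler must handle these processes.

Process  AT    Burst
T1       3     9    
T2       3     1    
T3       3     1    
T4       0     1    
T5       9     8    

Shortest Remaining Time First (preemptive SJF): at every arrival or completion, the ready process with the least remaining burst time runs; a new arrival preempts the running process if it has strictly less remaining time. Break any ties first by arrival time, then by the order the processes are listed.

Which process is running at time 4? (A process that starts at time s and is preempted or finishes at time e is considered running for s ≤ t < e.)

T3

Schedule: | T4 0-1 | idle 1-3 | T2 3-4 | T3 4-5 | T1 5-14 | T5 14-22 |
Completion: T1=14  T2=4  T3=5  T4=1  T5=22
Turnaround (C−A): T1=11  T2=1  T3=2  T4=1  T5=13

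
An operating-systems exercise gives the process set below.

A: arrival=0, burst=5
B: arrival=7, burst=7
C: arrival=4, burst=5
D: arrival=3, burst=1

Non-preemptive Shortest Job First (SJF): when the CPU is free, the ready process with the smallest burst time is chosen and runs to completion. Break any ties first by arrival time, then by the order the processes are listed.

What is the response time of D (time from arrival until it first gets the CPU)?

Timeline: | A 0-5 | D 5-6 | C 6-11 | B 11-18 |
Completion: A=5  B=18  C=11  D=6
Turnaround (C−A): A=5  B=11  C=7  D=3
Response(D) = first start − arrival = 5 − 3 = 2

2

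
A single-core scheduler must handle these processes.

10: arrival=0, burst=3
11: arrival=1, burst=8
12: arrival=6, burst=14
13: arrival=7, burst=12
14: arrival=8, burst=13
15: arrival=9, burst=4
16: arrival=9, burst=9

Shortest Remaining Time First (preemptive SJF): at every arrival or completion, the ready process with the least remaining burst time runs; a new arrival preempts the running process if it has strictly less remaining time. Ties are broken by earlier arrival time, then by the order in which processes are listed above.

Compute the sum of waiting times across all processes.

Gantt: | 10 0-3 | 11 3-11 | 15 11-15 | 16 15-24 | 13 24-36 | 14 36-49 | 12 49-63 |
Completion: 10=3  11=11  12=63  13=36  14=49  15=15  16=24
Turnaround (C−A): 10=3  11=10  12=57  13=29  14=41  15=6  16=15
Waiting = turnaround − burst: 10=0, 11=2, 12=43, 13=17, 14=28, 15=2, 16=6
Total waiting = 0 + 2 + 43 + 17 + 28 + 2 + 6 = 98

98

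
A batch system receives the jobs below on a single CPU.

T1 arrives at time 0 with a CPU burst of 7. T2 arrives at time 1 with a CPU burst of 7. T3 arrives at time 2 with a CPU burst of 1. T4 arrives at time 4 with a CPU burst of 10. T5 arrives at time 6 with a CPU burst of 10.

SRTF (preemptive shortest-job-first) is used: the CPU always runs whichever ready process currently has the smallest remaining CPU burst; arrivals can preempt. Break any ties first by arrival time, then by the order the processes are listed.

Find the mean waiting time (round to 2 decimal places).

7.60

Timeline: | T1 0-2 | T3 2-3 | T1 3-8 | T2 8-15 | T4 15-25 | T5 25-35 |
Completion: T1=8  T2=15  T3=3  T4=25  T5=35
Turnaround (C−A): T1=8  T2=14  T3=1  T4=21  T5=29
Waiting times: T1=1, T2=7, T3=0, T4=11, T5=19
Average waiting = (1+7+0+11+19) / 5 = 38/5 = 7.60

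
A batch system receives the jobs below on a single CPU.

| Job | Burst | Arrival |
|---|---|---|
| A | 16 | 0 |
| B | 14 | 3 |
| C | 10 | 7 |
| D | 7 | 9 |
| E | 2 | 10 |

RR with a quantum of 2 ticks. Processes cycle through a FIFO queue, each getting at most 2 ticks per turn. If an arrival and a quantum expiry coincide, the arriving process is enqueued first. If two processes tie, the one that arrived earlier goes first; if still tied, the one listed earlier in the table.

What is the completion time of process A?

Schedule: | A 0-4 | B 4-6 | A 6-8 | B 8-10 | C 10-12 | A 12-14 | D 14-16 | E 16-18 | B 18-20 | C 20-22 | A 22-24 | D 24-26 | B 26-28 | C 28-30 | A 30-32 | D 32-34 | B 34-36 | C 36-38 | A 38-40 | D 40-41 | B 41-43 | C 43-45 | A 45-47 | B 47-49 |
Completion: A=47  B=49  C=45  D=41  E=18
Turnaround (C−A): A=47  B=46  C=38  D=32  E=8

47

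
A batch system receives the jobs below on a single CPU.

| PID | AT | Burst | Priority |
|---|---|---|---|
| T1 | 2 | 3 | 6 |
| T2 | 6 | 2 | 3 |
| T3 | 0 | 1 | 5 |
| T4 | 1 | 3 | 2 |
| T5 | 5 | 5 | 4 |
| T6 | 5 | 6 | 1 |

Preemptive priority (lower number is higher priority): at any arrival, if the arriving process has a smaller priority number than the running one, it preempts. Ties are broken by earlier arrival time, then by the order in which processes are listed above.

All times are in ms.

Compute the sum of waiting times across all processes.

28

Gantt: | T3 0-1 | T4 1-4 | T1 4-5 | T6 5-11 | T2 11-13 | T5 13-18 | T1 18-20 |
Completion: T1=20  T2=13  T3=1  T4=4  T5=18  T6=11
Turnaround (C−A): T1=18  T2=7  T3=1  T4=3  T5=13  T6=6
Waiting = turnaround − burst: T1=15, T2=5, T3=0, T4=0, T5=8, T6=0
Total waiting = 15 + 5 + 0 + 0 + 8 + 0 = 28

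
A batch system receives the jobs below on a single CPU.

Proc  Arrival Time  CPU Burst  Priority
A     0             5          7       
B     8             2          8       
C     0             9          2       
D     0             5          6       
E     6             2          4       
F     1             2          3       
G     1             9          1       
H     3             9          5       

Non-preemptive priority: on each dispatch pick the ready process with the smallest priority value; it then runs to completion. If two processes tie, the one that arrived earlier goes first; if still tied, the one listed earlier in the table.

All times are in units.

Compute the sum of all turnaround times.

Timeline: | C 0-9 | G 9-18 | F 18-20 | E 20-22 | H 22-31 | D 31-36 | A 36-41 | B 41-43 |
Completion: A=41  B=43  C=9  D=36  E=22  F=20  G=18  H=31
Turnaround (C−A): A=41  B=35  C=9  D=36  E=16  F=19  G=17  H=28
Turnaround = completion − arrival: A=41, B=35, C=9, D=36, E=16, F=19, G=17, H=28
Total turnaround = 41 + 35 + 9 + 36 + 16 + 19 + 17 + 28 = 201

201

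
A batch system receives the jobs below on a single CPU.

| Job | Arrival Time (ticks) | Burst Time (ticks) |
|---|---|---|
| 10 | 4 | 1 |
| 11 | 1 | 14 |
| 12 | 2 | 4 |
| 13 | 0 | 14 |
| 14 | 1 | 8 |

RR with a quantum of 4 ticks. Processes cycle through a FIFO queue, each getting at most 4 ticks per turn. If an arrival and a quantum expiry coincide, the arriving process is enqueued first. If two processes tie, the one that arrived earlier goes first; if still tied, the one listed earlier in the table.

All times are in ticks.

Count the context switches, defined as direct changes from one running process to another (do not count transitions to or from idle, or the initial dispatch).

11

Timeline: | 13 0-4 | 11 4-8 | 14 8-12 | 12 12-16 | 10 16-17 | 13 17-21 | 11 21-25 | 14 25-29 | 13 29-33 | 11 33-37 | 13 37-39 | 11 39-41 |
Completion: 10=17  11=41  12=16  13=39  14=29
Turnaround (C−A): 10=13  11=40  12=14  13=39  14=28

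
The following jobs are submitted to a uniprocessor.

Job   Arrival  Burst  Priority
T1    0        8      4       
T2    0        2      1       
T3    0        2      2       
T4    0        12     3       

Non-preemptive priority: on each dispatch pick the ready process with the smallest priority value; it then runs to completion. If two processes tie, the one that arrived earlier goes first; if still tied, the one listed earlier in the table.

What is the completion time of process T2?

Gantt: | T2 0-2 | T3 2-4 | T4 4-16 | T1 16-24 |
Completion: T1=24  T2=2  T3=4  T4=16
Turnaround (C−A): T1=24  T2=2  T3=4  T4=16

2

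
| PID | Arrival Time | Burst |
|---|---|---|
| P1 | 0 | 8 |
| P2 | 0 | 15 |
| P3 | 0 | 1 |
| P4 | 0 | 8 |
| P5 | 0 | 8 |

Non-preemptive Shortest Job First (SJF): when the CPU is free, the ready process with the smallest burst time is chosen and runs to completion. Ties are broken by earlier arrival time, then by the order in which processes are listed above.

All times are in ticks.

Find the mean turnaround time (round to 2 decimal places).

18.40

Schedule: | P3 0-1 | P1 1-9 | P4 9-17 | P5 17-25 | P2 25-40 |
Completion: P1=9  P2=40  P3=1  P4=17  P5=25
Turnaround (C−A): P1=9  P2=40  P3=1  P4=17  P5=25
Turnaround times: P1=9, P2=40, P3=1, P4=17, P5=25
Average turnaround = (9+40+1+17+25) / 5 = 92/5 = 18.40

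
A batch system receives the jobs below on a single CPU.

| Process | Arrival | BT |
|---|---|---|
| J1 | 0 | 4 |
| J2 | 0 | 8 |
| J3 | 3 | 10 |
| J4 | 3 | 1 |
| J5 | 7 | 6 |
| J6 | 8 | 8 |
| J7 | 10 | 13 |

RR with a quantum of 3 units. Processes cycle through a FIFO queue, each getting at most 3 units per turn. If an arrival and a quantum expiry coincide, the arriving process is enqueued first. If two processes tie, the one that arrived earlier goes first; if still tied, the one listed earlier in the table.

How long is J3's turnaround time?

40

Timeline: | J1 0-3 | J2 3-6 | J3 6-9 | J4 9-10 | J1 10-11 | J2 11-14 | J5 14-17 | J6 17-20 | J3 20-23 | J7 23-26 | J2 26-28 | J5 28-31 | J6 31-34 | J3 34-37 | J7 37-40 | J6 40-42 | J3 42-43 | J7 43-50 |
Completion: J1=11  J2=28  J3=43  J4=10  J5=31  J6=42  J7=50
Turnaround(J3) = completion − arrival = 43 − 3 = 40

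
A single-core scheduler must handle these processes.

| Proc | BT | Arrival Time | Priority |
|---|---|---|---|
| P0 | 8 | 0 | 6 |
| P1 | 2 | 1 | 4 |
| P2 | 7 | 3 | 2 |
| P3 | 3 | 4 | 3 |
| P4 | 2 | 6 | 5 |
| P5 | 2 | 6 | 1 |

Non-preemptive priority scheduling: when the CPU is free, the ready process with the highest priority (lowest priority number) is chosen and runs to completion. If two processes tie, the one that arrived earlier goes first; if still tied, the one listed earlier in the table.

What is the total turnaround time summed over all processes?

Schedule: | P0 0-8 | P5 8-10 | P2 10-17 | P3 17-20 | P1 20-22 | P4 22-24 |
Completion: P0=8  P1=22  P2=17  P3=20  P4=24  P5=10
Turnaround (C−A): P0=8  P1=21  P2=14  P3=16  P4=18  P5=4
Turnaround = completion − arrival: P0=8, P1=21, P2=14, P3=16, P4=18, P5=4
Total turnaround = 8 + 21 + 14 + 16 + 18 + 4 = 81

81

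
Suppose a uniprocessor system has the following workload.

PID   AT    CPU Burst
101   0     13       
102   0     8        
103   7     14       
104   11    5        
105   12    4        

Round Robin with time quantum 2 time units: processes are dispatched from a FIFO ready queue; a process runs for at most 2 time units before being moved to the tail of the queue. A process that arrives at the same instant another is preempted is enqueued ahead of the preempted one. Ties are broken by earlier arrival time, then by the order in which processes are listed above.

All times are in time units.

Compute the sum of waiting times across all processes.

97

Schedule: | 101 0-2 | 102 2-4 | 101 4-6 | 102 6-8 | 101 8-10 | 103 10-12 | 102 12-14 | 101 14-16 | 104 16-18 | 105 18-20 | 103 20-22 | 102 22-24 | 101 24-26 | 104 26-28 | 105 28-30 | 103 30-32 | 101 32-34 | 104 34-35 | 103 35-37 | 101 37-38 | 103 38-44 |
Completion: 101=38  102=24  103=44  104=35  105=30
Turnaround (C−A): 101=38  102=24  103=37  104=24  105=18
Waiting = turnaround − burst: 101=25, 102=16, 103=23, 104=19, 105=14
Total waiting = 25 + 16 + 23 + 19 + 14 = 97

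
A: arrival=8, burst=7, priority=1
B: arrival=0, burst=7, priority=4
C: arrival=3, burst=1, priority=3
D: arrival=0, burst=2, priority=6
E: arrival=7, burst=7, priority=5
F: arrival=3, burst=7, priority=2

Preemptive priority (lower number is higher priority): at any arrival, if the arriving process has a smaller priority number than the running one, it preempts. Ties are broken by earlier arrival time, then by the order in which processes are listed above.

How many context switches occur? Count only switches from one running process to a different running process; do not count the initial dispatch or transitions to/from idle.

7

Schedule: | B 0-3 | F 3-8 | A 8-15 | F 15-17 | C 17-18 | B 18-22 | E 22-29 | D 29-31 |
Completion: A=15  B=22  C=18  D=31  E=29  F=17
Turnaround (C−A): A=7  B=22  C=15  D=31  E=22  F=14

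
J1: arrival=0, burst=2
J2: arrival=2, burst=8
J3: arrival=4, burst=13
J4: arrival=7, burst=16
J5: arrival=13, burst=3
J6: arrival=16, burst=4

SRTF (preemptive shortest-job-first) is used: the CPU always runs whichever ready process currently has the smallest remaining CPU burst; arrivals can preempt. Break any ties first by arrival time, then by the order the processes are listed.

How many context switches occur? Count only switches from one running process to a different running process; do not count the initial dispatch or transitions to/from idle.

Timeline: | J1 0-2 | J2 2-10 | J3 10-13 | J5 13-16 | J6 16-20 | J3 20-30 | J4 30-46 |
Completion: J1=2  J2=10  J3=30  J4=46  J5=16  J6=20
Turnaround (C−A): J1=2  J2=8  J3=26  J4=39  J5=3  J6=4

6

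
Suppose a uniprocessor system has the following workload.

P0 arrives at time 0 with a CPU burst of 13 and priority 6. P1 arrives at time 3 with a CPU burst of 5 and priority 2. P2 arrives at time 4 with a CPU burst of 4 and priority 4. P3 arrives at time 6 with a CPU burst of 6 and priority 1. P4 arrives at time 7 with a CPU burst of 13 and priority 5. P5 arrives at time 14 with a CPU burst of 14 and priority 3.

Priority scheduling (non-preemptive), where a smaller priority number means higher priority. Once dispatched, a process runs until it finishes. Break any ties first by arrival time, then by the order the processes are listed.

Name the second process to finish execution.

P3

Schedule: | P0 0-13 | P3 13-19 | P1 19-24 | P5 24-38 | P2 38-42 | P4 42-55 |
Completion: P0=13  P1=24  P2=42  P3=19  P4=55  P5=38
Turnaround (C−A): P0=13  P1=21  P2=38  P3=13  P4=48  P5=24
Finish order: P0 → P3 → P1 → P5 → P2 → P4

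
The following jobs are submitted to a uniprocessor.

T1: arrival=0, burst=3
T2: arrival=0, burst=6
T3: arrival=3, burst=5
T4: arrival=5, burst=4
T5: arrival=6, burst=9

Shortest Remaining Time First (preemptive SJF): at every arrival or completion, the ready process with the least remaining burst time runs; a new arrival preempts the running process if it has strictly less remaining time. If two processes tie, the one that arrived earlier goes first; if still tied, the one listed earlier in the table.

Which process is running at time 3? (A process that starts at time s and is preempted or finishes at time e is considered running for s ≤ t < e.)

Timeline: | T1 0-3 | T3 3-8 | T4 8-12 | T2 12-18 | T5 18-27 |
Completion: T1=3  T2=18  T3=8  T4=12  T5=27
Turnaround (C−A): T1=3  T2=18  T3=5  T4=7  T5=21

T3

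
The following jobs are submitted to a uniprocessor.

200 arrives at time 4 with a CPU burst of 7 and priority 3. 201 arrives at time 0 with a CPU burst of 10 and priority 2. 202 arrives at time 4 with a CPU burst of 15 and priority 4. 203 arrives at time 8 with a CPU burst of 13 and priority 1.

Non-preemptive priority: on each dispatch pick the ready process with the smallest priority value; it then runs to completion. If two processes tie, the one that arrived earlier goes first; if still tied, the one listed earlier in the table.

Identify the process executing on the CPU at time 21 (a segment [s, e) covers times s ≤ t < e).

203

Schedule: | 201 0-10 | 203 10-23 | 200 23-30 | 202 30-45 |
Completion: 200=30  201=10  202=45  203=23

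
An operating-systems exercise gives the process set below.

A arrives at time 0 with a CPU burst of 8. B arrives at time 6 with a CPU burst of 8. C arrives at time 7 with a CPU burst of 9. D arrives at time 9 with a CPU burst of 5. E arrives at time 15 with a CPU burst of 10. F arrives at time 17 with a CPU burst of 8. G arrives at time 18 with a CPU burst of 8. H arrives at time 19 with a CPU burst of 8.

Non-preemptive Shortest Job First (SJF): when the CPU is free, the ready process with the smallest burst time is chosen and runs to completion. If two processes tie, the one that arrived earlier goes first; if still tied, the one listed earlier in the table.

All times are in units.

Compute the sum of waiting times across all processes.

119

Timeline: | A 0-8 | B 8-16 | D 16-21 | F 21-29 | G 29-37 | H 37-45 | C 45-54 | E 54-64 |
Completion: A=8  B=16  C=54  D=21  E=64  F=29  G=37  H=45
Waiting = turnaround − burst: A=0, B=2, C=38, D=7, E=39, F=4, G=11, H=18
Total waiting = 0 + 2 + 38 + 7 + 39 + 4 + 11 + 18 = 119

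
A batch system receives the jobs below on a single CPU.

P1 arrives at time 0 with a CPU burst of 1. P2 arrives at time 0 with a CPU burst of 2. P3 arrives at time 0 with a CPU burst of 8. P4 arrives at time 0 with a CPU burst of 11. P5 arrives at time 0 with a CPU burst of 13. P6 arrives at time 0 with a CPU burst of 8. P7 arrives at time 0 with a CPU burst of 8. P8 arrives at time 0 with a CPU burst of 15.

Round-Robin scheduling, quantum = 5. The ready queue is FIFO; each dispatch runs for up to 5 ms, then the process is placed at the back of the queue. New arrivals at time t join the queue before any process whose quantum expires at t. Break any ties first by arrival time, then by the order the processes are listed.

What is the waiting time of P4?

47

Timeline: | P1 0-1 | P2 1-3 | P3 3-8 | P4 8-13 | P5 13-18 | P6 18-23 | P7 23-28 | P8 28-33 | P3 33-36 | P4 36-41 | P5 41-46 | P6 46-49 | P7 49-52 | P8 52-57 | P4 57-58 | P5 58-61 | P8 61-66 |
Completion: P1=1  P2=3  P3=36  P4=58  P5=61  P6=49  P7=52  P8=66
Turnaround (C−A): P1=1  P2=3  P3=36  P4=58  P5=61  P6=49  P7=52  P8=66
Waiting(P4) = turnaround − burst = 58 − 11 = 47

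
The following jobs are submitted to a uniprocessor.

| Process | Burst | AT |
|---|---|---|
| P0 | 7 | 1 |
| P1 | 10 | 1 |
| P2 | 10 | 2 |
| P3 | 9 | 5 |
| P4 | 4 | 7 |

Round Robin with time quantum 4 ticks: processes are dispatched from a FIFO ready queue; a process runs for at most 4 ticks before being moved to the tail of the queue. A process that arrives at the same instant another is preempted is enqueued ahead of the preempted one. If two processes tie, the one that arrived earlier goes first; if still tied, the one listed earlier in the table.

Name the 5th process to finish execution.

P3

Gantt: | idle 0-1 | P0 1-5 | P1 5-9 | P2 9-13 | P3 13-17 | P0 17-20 | P4 20-24 | P1 24-28 | P2 28-32 | P3 32-36 | P1 36-38 | P2 38-40 | P3 40-41 |
Completion: P0=20  P1=38  P2=40  P3=41  P4=24
Turnaround (C−A): P0=19  P1=37  P2=38  P3=36  P4=17
Finish order: P0 → P4 → P1 → P2 → P3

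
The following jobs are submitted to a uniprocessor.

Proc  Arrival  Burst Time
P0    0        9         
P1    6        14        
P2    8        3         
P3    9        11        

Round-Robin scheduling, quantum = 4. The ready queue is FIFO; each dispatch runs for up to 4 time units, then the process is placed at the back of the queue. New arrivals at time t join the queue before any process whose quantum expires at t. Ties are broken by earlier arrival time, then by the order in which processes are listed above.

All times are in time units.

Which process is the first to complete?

P2

Timeline: | P0 0-8 | P1 8-12 | P2 12-15 | P0 15-16 | P3 16-20 | P1 20-24 | P3 24-28 | P1 28-32 | P3 32-35 | P1 35-37 |
Completion: P0=16  P1=37  P2=15  P3=35
Finish order: P2 → P0 → P3 → P1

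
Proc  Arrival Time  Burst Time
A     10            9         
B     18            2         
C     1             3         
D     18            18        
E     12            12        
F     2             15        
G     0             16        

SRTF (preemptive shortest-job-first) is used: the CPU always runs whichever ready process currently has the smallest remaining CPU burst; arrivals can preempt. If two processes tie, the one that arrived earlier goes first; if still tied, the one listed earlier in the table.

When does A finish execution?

30

Schedule: | G 0-1 | C 1-4 | G 4-19 | B 19-21 | A 21-30 | E 30-42 | F 42-57 | D 57-75 |
Completion: A=30  B=21  C=4  D=75  E=42  F=57  G=19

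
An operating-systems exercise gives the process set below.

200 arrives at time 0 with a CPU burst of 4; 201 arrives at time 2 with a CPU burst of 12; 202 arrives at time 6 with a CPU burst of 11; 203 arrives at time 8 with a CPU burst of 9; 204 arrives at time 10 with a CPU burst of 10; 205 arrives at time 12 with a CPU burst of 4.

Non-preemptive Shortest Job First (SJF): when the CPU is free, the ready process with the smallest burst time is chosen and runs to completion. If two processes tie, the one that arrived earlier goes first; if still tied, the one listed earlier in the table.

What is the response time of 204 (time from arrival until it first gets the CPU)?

19

Timeline: | 200 0-4 | 201 4-16 | 205 16-20 | 203 20-29 | 204 29-39 | 202 39-50 |
Completion: 200=4  201=16  202=50  203=29  204=39  205=20
Turnaround (C−A): 200=4  201=14  202=44  203=21  204=29  205=8
Response(204) = first start − arrival = 29 − 10 = 19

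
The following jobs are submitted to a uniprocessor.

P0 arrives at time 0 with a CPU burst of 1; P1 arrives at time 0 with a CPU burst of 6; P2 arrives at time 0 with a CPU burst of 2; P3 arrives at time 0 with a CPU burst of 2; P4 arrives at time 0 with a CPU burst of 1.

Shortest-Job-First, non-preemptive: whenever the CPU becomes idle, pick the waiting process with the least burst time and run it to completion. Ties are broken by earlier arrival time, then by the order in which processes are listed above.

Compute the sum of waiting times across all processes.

13

Gantt: | P0 0-1 | P4 1-2 | P2 2-4 | P3 4-6 | P1 6-12 |
Completion: P0=1  P1=12  P2=4  P3=6  P4=2
Turnaround (C−A): P0=1  P1=12  P2=4  P3=6  P4=2
Waiting = turnaround − burst: P0=0, P1=6, P2=2, P3=4, P4=1
Total waiting = 0 + 6 + 2 + 4 + 1 = 13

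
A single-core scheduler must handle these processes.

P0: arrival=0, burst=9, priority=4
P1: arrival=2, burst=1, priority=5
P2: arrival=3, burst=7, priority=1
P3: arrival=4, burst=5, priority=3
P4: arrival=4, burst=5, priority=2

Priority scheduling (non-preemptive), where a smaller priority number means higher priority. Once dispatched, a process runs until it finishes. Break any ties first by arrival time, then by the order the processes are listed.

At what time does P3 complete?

Timeline: | P0 0-9 | P2 9-16 | P4 16-21 | P3 21-26 | P1 26-27 |
Completion: P0=9  P1=27  P2=16  P3=26  P4=21
Turnaround (C−A): P0=9  P1=25  P2=13  P3=22  P4=17

26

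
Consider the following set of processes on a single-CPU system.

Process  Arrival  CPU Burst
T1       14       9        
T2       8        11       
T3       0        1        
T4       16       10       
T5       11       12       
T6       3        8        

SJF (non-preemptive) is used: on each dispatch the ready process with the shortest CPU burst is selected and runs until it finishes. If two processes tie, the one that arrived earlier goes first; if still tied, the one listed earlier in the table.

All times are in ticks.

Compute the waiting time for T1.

Timeline: | T3 0-1 | idle 1-3 | T6 3-11 | T2 11-22 | T1 22-31 | T4 31-41 | T5 41-53 |
Completion: T1=31  T2=22  T3=1  T4=41  T5=53  T6=11
Turnaround (C−A): T1=17  T2=14  T3=1  T4=25  T5=42  T6=8
Waiting(T1) = turnaround − burst = 17 − 9 = 8

8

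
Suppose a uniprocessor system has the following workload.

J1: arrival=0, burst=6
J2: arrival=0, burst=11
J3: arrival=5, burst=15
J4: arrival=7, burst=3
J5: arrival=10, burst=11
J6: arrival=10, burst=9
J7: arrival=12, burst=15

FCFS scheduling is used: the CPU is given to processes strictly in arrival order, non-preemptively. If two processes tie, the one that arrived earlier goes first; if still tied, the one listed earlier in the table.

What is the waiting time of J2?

Gantt: | J1 0-6 | J2 6-17 | J3 17-32 | J4 32-35 | J5 35-46 | J6 46-55 | J7 55-70 |
Completion: J1=6  J2=17  J3=32  J4=35  J5=46  J6=55  J7=70
Turnaround (C−A): J1=6  J2=17  J3=27  J4=28  J5=36  J6=45  J7=58
Waiting(J2) = turnaround − burst = 17 − 11 = 6

6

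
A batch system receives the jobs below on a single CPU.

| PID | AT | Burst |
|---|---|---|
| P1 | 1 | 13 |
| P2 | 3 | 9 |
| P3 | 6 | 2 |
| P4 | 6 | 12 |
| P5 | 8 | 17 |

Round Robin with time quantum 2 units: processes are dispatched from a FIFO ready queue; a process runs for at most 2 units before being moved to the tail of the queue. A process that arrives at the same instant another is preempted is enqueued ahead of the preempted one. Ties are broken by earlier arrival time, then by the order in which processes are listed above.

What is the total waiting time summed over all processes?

112

Gantt: | idle 0-1 | P1 1-3 | P2 3-5 | P1 5-7 | P2 7-9 | P3 9-11 | P4 11-13 | P1 13-15 | P5 15-17 | P2 17-19 | P4 19-21 | P1 21-23 | P5 23-25 | P2 25-27 | P4 27-29 | P1 29-31 | P5 31-33 | P2 33-34 | P4 34-36 | P1 36-38 | P5 38-40 | P4 40-42 | P1 42-43 | P5 43-45 | P4 45-47 | P5 47-54 |
Completion: P1=43  P2=34  P3=11  P4=47  P5=54
Turnaround (C−A): P1=42  P2=31  P3=5  P4=41  P5=46
Waiting = turnaround − burst: P1=29, P2=22, P3=3, P4=29, P5=29
Total waiting = 29 + 22 + 3 + 29 + 29 = 112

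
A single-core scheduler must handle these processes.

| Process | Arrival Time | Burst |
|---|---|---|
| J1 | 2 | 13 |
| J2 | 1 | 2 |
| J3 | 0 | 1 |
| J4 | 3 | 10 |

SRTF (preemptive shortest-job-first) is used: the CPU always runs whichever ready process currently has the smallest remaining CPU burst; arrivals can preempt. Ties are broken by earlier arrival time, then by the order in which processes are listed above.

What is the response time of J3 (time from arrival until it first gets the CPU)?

Gantt: | J3 0-1 | J2 1-3 | J4 3-13 | J1 13-26 |
Completion: J1=26  J2=3  J3=1  J4=13
Turnaround (C−A): J1=24  J2=2  J3=1  J4=10
Response(J3) = first start − arrival = 0 − 0 = 0

0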